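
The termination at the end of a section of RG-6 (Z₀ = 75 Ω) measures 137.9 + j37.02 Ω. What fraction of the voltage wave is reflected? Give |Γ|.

Γ = (Z_L − Z_0)/(Z_L + Z_0) = (62.9 + j37.02)/(212.9 + j37.02)
|Γ| = 73/216

|Γ| ≈ 0.338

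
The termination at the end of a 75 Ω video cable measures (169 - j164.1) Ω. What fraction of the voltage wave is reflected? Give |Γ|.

Γ = (Z_L − Z_0)/(Z_L + Z_0) = (94 − j164.1)/(244 − j164.1)
|Γ| = 189/294

|Γ| ≈ 0.643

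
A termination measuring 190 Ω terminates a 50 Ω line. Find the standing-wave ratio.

VSWR ≈ 3.8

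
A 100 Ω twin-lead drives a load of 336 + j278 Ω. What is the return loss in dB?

Γ = (236 + j278)/(436 + j278), |Γ| = 0.705
RL = −20·log₁₀|Γ| = −20·log₁₀(0.705)

RL ≈ 3.03 dB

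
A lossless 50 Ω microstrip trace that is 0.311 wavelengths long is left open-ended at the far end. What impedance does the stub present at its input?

βl = 2π × 0.311 = 112°
tan(βl) = -2.48
For an open-ended stub, Z_in = −jZ_0·cot(βl) = −jZ_0/tan(βl)

Z_in ≈ +j20.2 Ω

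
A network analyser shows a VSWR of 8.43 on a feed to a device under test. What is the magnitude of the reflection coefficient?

|Γ| = (S − 1)/(S + 1) = (8.43 − 1)/(8.43 + 1) = 7.43/9.43

|Γ| ≈ 0.788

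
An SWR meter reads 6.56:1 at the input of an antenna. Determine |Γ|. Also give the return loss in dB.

|Γ| = (S − 1)/(S + 1) = (6.56 − 1)/(6.56 + 1) = 5.56/7.56
RL = −20·log₁₀|Γ| = −20·log₁₀(0.735)

|Γ| ≈ 0.735; return loss ≈ 2.67 dB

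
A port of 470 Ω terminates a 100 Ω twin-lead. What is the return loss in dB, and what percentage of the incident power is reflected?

Γ = (470 − 100)/(470 + 100) = 0.649
RL = −20·log₁₀(0.649) = 3.75 dB
P_refl/P_inc = |Γ|² = 0.421

RL ≈ 3.75 dB; 42.1% of incident power reflected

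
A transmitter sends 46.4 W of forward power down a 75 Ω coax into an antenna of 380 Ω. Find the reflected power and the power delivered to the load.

Γ = (380 − 75)/(380 + 75) = 0.67
|Γ|² = 0.449
P_refl = |Γ|²·P_inc = 20.8 W, P_del = (1 − |Γ|²)·P_inc = 25.6 W

P_reflected ≈ 20.8 W; P_delivered ≈ 25.6 W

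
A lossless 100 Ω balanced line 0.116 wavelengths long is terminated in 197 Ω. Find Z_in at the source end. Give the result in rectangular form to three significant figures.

βl = 2π × 0.116 = 41.8°
tan(βl) = tan(41.8°) = 0.893
Z_in = Z_0·(Z_L + jZ_0·tanβl)/(Z_0 + jZ_L·tanβl)
     = 100·(197 + j89.3)/(100 + j176)

Z_in ≈ 86.5 − j62.8 Ω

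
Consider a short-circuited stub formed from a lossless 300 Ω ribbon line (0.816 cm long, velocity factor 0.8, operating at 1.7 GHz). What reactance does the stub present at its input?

X_in ≈ 114 Ω (inductive)

λ = v/f = 0.8·c / 1.7 GHz = 0.141 m
βl = 2π·l/λ = 2π × 0.0578 = 20.8°
tan(βl) = 0.38
For a short-circuited stub, Z_in = jZ_0·tan(βl)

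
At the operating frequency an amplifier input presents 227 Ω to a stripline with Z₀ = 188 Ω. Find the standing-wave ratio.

VSWR ≈ 1.21

Γ = (227 − 188)/(227 + 188) = 0.094
VSWR = (1 + 0.094)/(1 − 0.094)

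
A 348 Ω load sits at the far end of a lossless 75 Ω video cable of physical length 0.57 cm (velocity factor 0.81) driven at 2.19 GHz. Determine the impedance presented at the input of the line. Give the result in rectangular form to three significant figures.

λ = v/f = 0.81·c / 2.19 GHz = 0.111 m
βl = 2π·l/λ = 2π × 0.0514 = 18.5°
tan(βl) = tan(18.5°) = 0.334
Z_in = Z_0·(Z_L + jZ_0·tanβl)/(Z_0 + jZ_L·tanβl)
     = 75·(348 + j25.1)/(75 + j116)

Z_in ≈ 114 − j151 Ω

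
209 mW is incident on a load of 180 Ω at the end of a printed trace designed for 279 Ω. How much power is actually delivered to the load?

Γ = (180 − 279)/(180 + 279) = -0.216
|Γ|² = 0.0465
P_refl = |Γ|²·P_inc = 9.72 mW, P_del = (1 − |Γ|²)·P_inc = 199 mW

P_delivered ≈ 199 mW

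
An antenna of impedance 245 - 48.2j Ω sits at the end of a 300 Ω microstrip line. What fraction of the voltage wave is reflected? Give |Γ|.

|Γ| ≈ 0.134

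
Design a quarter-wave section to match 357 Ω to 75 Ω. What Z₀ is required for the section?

Z_qwt = √(Z_0·R_L) = √(75 × 357) = √26780

Z_qwt ≈ 164 Ω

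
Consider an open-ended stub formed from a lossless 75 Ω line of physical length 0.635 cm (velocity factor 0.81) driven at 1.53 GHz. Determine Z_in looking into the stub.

Z_in ≈ −j292 Ω

λ = v/f = 0.81·c / 1.53 GHz = 0.159 m
βl = 2π·l/λ = 2π × 0.04 = 14.4°
tan(βl) = 0.257
For an open-ended stub, Z_in = −jZ_0·cot(βl) = −jZ_0/tan(βl)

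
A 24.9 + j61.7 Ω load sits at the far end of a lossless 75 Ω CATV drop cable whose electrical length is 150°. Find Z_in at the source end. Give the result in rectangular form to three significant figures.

Z_in ≈ 15 + j14.4 Ω

tan(βl) = tan(150°) = -0.577
Z_in = Z_0·(Z_L + jZ_0·tanβl)/(Z_0 + jZ_L·tanβl)
     = 75·(24.9 + j18.4)/(111 − j14.4)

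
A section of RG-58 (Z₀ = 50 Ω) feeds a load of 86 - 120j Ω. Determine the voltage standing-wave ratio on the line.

VSWR ≈ 5.47

Γ = (Z_L − Z_0)/(Z_L + Z_0) = (36 − j120)/(136 − j120)
|Γ| = 125/181 = 0.691
VSWR = (1 + |Γ|)/(1 − |Γ|) = 1.69/0.309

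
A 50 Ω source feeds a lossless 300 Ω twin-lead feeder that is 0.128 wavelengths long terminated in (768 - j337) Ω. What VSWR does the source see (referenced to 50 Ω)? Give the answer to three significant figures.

βl = 2π × 0.128 = 46.1°
tan(βl) = 1.04
Z_in = Z_0·(Z_L + jZ_0·tanβl)/(Z_0 + jZ_L·tanβl) = 136 − j178 Ω
Γ_s = (Z_in − Z_s)/(Z_in + Z_s) = (85.7 − j178)/(186 − j178), |Γ_s| = 0.768
VSWR = (1 + |Γ_s|)/(1 − |Γ_s|)

VSWR ≈ 7.64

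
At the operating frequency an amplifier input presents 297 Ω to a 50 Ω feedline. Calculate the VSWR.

VSWR ≈ 5.94

For a purely resistive load, VSWR = R_L/Z_0 or Z_0/R_L (whichever > 1) = 297/50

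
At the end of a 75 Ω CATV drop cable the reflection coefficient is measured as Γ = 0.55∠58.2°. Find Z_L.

Z_L = Z_0·(1 + Γ)/(1 − Γ) = 75·(1.29 + j0.467)/(0.71 − j0.467)

Z_L ≈ 72.4 + j97 Ω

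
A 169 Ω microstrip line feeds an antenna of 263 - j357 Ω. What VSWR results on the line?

Γ = (Z_L − Z_0)/(Z_L + Z_0) = (94 − j357)/(432 − j357)
|Γ| = 369/560 = 0.659
VSWR = (1 + |Γ|)/(1 − |Γ|) = 1.66/0.341

VSWR ≈ 4.86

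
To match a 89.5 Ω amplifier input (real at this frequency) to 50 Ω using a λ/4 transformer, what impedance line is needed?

Z_qwt = √(Z_0·R_L) = √(50 × 89.5) = √4475

Z_qwt ≈ 66.9 Ω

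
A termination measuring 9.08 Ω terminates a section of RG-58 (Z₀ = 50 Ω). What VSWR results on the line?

VSWR ≈ 5.51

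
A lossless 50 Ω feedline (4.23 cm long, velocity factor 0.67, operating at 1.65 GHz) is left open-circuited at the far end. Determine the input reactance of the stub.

X_in ≈ 35 Ω (inductive)

λ = v/f = 0.67·c / 1.65 GHz = 0.122 m
βl = 2π·l/λ = 2π × 0.347 = 125°
tan(βl) = -1.43
For an open-circuited stub, Z_in = −jZ_0·cot(βl) = −jZ_0/tan(βl)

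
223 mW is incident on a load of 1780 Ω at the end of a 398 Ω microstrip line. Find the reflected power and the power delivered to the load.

Γ = (1780 − 398)/(1780 + 398) = 0.635
|Γ|² = 0.403
P_refl = |Γ|²·P_inc = 89.8 mW, P_del = (1 − |Γ|²)·P_inc = 133 mW

P_reflected ≈ 89.8 mW; P_delivered ≈ 133 mW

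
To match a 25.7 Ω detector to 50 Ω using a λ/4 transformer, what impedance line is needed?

Z_qwt = √(Z_0·R_L) = √(50 × 25.7) = √1285

Z_qwt ≈ 35.8 Ω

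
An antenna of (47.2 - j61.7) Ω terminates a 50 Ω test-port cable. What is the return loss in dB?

Γ = (-2.8 − j61.7)/(97.2 − j61.7), |Γ| = 0.536
RL = −20·log₁₀|Γ| = −20·log₁₀(0.536)

RL ≈ 5.41 dB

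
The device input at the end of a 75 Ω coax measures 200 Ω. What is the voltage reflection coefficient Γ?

Γ = (Z_L − Z_0)/(Z_L + Z_0) = (200 − 75)/(200 + 75) = 125/275

Γ = 0.455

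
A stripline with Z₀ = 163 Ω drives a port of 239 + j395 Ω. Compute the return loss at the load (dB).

Γ = (76 + j395)/(402 + j395), |Γ| = 0.714
RL = −20·log₁₀|Γ| = −20·log₁₀(0.714)

RL ≈ 2.93 dB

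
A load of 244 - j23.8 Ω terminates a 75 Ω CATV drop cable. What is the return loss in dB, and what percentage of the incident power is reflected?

RL ≈ 5.46 dB; 28.5% of incident power reflected

Γ = (169 − j23.8)/(319 − j23.8), |Γ| = 0.534
RL = −20·log₁₀(0.534) = 5.46 dB
P_refl/P_inc = |Γ|² = 0.285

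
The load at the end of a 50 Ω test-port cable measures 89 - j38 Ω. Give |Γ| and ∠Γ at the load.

Γ ≈ 0.378 ∠ -29°

Γ = (Z_L − Z_0)/(Z_L + Z_0) = (39 − j38)/(139 − j38)
|Γ| = 54.5/144 = 0.378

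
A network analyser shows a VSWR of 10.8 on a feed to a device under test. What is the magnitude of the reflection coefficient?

|Γ| ≈ 0.831

|Γ| = (S − 1)/(S + 1) = (10.8 − 1)/(10.8 + 1) = 9.8/11.8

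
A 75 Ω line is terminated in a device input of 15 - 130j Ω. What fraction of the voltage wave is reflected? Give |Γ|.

Γ = (Z_L − Z_0)/(Z_L + Z_0) = (-60 − j130)/(90 − j130)
|Γ| = 143/158

|Γ| ≈ 0.906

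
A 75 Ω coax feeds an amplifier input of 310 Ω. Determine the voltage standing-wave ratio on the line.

For a purely resistive load, VSWR = R_L/Z_0 or Z_0/R_L (whichever > 1) = 310/75

VSWR ≈ 4.13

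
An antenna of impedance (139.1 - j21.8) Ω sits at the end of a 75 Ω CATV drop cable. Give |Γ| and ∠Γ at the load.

Γ ≈ 0.315 ∠ -13°

Γ = (Z_L − Z_0)/(Z_L + Z_0) = (64.1 − j21.8)/(214.1 − j21.8)
|Γ| = 67.7/215 = 0.315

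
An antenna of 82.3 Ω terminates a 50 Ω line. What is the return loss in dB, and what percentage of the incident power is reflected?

Γ = (82.3 − 50)/(82.3 + 50) = 0.244
RL = −20·log₁₀(0.244) = 12.2 dB
P_refl/P_inc = |Γ|² = 0.0596

RL ≈ 12.2 dB; 5.96% of incident power reflected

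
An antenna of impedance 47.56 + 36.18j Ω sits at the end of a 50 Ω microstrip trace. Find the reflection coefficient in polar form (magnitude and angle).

Γ = (Z_L − Z_0)/(Z_L + Z_0) = (-2.44 + j36.18)/(97.56 + j36.18)
|Γ| = 36.3/104 = 0.348

Γ ≈ 0.348 ∠ 73.5°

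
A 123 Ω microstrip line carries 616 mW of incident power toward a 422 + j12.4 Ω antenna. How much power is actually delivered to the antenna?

P_delivered ≈ 430 mW

|Γ| = |(299 + j12.4)/(545 + j12.4)| = 0.549
|Γ|² = 0.301
P_refl = |Γ|²·P_inc = 186 mW, P_del = (1 − |Γ|²)·P_inc = 430 mW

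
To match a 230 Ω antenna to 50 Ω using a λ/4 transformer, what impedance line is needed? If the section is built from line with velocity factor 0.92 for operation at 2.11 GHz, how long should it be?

Z_qwt = √(Z_0·R_L) = √(50 × 230) = √11500
λ = 0.92·c/f = 0.131 m, so l = λ/4 = 0.0327 m

Z_qwt ≈ 107 Ω; length ≈ 3.27 cm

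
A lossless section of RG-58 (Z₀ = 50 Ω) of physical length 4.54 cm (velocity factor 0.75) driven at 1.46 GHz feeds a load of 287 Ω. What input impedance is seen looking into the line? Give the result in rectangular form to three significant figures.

Z_in ≈ 9.41 + j13.9 Ω

λ = v/f = 0.75·c / 1.46 GHz = 0.154 m
βl = 2π·l/λ = 2π × 0.295 = 106°
tan(βl) = tan(106°) = -3.47
Z_in = Z_0·(Z_L + jZ_0·tanβl)/(Z_0 + jZ_L·tanβl)
     = 50·(287 − j174)/(50 − j997)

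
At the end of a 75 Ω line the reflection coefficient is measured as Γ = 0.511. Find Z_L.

Z_L = Z_0·(1 + Γ)/(1 − Γ) = 75·(1.51)/(0.489)

Z_L ≈ 232 Ω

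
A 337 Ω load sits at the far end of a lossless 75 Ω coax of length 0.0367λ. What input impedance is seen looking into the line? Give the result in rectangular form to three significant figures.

Z_in ≈ 168 − j160 Ω

βl = 2π × 0.0367 = 13.2°
tan(βl) = tan(13.2°) = 0.235
Z_in = Z_0·(Z_L + jZ_0·tanβl)/(Z_0 + jZ_L·tanβl)
     = 75·(337 + j17.6)/(75 + j79.1)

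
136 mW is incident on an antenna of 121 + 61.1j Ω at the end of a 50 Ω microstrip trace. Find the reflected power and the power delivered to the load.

|Γ| = |(71 + j61.1)/(171 + j61.1)| = 0.516
|Γ|² = 0.266
P_refl = |Γ|²·P_inc = 36.2 mW, P_del = (1 − |Γ|²)·P_inc = 99.8 mW

P_reflected ≈ 36.2 mW; P_delivered ≈ 99.8 mW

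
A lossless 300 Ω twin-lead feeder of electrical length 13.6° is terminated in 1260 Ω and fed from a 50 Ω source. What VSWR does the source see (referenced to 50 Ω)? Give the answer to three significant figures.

tan(βl) = 0.242
Z_in = Z_0·(Z_L + jZ_0·tanβl)/(Z_0 + jZ_L·tanβl) = 656 − j594 Ω
Γ_s = (Z_in − Z_s)/(Z_in + Z_s) = (606 − j594)/(706 − j594), |Γ_s| = 0.92
VSWR = (1 + |Γ_s|)/(1 − |Γ_s|)

VSWR ≈ 23.9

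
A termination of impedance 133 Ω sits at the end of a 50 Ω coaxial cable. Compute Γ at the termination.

Γ = (Z_L − Z_0)/(Z_L + Z_0) = (133 − 50)/(133 + 50) = 83/183

Γ = 0.454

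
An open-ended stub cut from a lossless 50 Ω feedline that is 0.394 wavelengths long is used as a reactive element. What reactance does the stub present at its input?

X_in ≈ 63.6 Ω (inductive)

βl = 2π × 0.394 = 142°
tan(βl) = -0.786
For an open-ended stub, Z_in = −jZ_0·cot(βl) = −jZ_0/tan(βl)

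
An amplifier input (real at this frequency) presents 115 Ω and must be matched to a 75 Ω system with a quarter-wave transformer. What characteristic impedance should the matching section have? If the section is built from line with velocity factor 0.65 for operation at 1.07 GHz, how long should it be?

Z_qwt ≈ 92.9 Ω; length ≈ 4.56 cm

Z_qwt = √(Z_0·R_L) = √(75 × 115) = √8625
λ = 0.65·c/f = 0.182 m, so l = λ/4 = 0.0456 m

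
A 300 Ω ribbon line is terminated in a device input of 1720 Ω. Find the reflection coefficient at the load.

Γ = 0.703

Γ = (Z_L − Z_0)/(Z_L + Z_0) = (1720 − 300)/(1720 + 300) = 1420/2020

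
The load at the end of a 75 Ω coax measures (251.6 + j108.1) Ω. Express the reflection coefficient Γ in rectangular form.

Γ = (Z_L − Z_0)/(Z_L + Z_0) = (176.6 + j108.1)/(326.6 + j108.1)

Γ ≈ 0.586 + j0.137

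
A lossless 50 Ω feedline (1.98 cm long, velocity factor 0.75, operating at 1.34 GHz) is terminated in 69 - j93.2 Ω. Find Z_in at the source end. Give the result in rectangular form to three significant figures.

Z_in ≈ 14.2 − j24.2 Ω

λ = v/f = 0.75·c / 1.34 GHz = 0.168 m
βl = 2π·l/λ = 2π × 0.118 = 42.5°
tan(βl) = tan(42.5°) = 0.915
Z_in = Z_0·(Z_L + jZ_0·tanβl)/(Z_0 + jZ_L·tanβl)
     = 50·(69 − j47.5)/(135 + j63.1)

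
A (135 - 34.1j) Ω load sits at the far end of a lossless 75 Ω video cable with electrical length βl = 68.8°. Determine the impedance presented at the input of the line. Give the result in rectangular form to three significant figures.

tan(βl) = tan(68.8°) = 2.58
Z_in = Z_0·(Z_L + jZ_0·tanβl)/(Z_0 + jZ_L·tanβl)
     = 75·(135 + j159)/(163 + j348)

Z_in ≈ 39.3 − j10.7 Ω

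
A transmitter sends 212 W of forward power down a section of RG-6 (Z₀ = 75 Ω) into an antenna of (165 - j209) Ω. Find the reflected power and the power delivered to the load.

P_reflected ≈ 108 W; P_delivered ≈ 104 W

|Γ| = |(90 − j209)/(240 − j209)| = 0.715
|Γ|² = 0.511
P_refl = |Γ|²·P_inc = 108 W, P_del = (1 − |Γ|²)·P_inc = 104 W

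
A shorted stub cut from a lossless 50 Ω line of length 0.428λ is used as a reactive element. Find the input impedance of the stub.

Z_in ≈ −j24.3 Ω

βl = 2π × 0.428 = 154°
tan(βl) = -0.486
For a shorted stub, Z_in = jZ_0·tan(βl)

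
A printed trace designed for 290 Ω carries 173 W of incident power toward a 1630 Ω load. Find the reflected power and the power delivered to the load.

Γ = (1630 − 290)/(1630 + 290) = 0.698
|Γ|² = 0.487
P_refl = |Γ|²·P_inc = 84.3 W, P_del = (1 − |Γ|²)·P_inc = 88.7 W

P_reflected ≈ 84.3 W; P_delivered ≈ 88.7 W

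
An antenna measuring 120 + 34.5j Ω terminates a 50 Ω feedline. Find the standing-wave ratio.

Γ = (Z_L − Z_0)/(Z_L + Z_0) = (70 + j34.5)/(170 + j34.5)
|Γ| = 78/173 = 0.45
VSWR = (1 + |Γ|)/(1 − |Γ|) = 1.45/0.55

VSWR ≈ 2.64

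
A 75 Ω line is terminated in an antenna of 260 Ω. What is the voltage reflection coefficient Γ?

Γ = (Z_L − Z_0)/(Z_L + Z_0) = (260 − 75)/(260 + 75) = 185/335

Γ = 0.552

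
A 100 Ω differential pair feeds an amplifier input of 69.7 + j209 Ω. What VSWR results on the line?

Γ = (Z_L − Z_0)/(Z_L + Z_0) = (-30.3 + j209)/(169.7 + j209)
|Γ| = 211/269 = 0.784
VSWR = (1 + |Γ|)/(1 − |Γ|) = 1.78/0.216

VSWR ≈ 8.28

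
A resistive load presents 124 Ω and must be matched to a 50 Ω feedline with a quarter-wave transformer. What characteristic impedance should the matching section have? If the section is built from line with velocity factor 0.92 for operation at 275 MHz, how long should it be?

Z_qwt = √(Z_0·R_L) = √(50 × 124) = √6200
λ = 0.92·c/f = 1 m, so l = λ/4 = 0.251 m

Z_qwt ≈ 78.7 Ω; length ≈ 25.1 cm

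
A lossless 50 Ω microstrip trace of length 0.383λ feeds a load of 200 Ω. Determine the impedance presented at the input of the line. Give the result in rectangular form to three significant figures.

Z_in ≈ 25.8 + j48.2 Ω

βl = 2π × 0.383 = 138°
tan(βl) = tan(138°) = -0.904
Z_in = Z_0·(Z_L + jZ_0·tanβl)/(Z_0 + jZ_L·tanβl)
     = 50·(200 − j45.2)/(50 − j181)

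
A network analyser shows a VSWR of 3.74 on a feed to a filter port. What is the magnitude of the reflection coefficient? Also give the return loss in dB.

|Γ| = (S − 1)/(S + 1) = (3.74 − 1)/(3.74 + 1) = 2.74/4.74
RL = −20·log₁₀|Γ| = −20·log₁₀(0.578)

|Γ| ≈ 0.578; return loss ≈ 4.76 dB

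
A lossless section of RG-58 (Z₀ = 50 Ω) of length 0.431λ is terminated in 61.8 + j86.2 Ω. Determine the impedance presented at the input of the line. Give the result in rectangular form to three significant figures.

βl = 2π × 0.431 = 155°
tan(βl) = tan(155°) = -0.463
Z_in = Z_0·(Z_L + jZ_0·tanβl)/(Z_0 + jZ_L·tanβl)
     = 50·(61.8 + j63.1)/(89.9 − j28.6)

Z_in ≈ 21.1 + j41.8 Ω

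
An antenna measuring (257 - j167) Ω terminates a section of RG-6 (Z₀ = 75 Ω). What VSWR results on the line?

Γ = (Z_L − Z_0)/(Z_L + Z_0) = (182 − j167)/(332 − j167)
|Γ| = 247/372 = 0.665
VSWR = (1 + |Γ|)/(1 − |Γ|) = 1.66/0.335

VSWR ≈ 4.96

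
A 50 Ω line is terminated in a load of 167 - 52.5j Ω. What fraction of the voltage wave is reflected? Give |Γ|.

Γ = (Z_L − Z_0)/(Z_L + Z_0) = (117 − j52.5)/(217 − j52.5)
|Γ| = 128/223

|Γ| ≈ 0.574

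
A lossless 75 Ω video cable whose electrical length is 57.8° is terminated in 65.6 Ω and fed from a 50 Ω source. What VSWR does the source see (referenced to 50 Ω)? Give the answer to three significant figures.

VSWR ≈ 1.62

tan(βl) = 1.59
Z_in = Z_0·(Z_L + jZ_0·tanβl)/(Z_0 + jZ_L·tanβl) = 78.9 + j9.55 Ω
Γ_s = (Z_in − Z_s)/(Z_in + Z_s) = (28.9 + j9.55)/(129 + j9.55), |Γ_s| = 0.235
VSWR = (1 + |Γ_s|)/(1 − |Γ_s|)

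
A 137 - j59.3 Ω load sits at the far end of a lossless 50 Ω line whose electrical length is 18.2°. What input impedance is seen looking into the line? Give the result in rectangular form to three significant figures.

tan(βl) = tan(18.2°) = 0.329
Z_in = Z_0·(Z_L + jZ_0·tanβl)/(Z_0 + jZ_L·tanβl)
     = 50·(137 − j42.9)/(69.5 + j45)

Z_in ≈ 55.3 − j66.7 Ω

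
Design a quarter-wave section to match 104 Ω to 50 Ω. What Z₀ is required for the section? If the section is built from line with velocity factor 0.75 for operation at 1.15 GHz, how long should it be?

Z_qwt ≈ 72.1 Ω; length ≈ 4.89 cm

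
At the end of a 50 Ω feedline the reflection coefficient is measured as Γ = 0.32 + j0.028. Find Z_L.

Z_L = Z_0·(1 + Γ)/(1 − Γ) = 50·(1.32 + j0.028)/(0.68 − j0.028)

Z_L ≈ 96.8 + j6.05 Ω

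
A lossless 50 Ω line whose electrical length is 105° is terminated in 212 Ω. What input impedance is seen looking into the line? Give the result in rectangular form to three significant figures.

tan(βl) = tan(105°) = -3.73
Z_in = Z_0·(Z_L + jZ_0·tanβl)/(Z_0 + jZ_L·tanβl)
     = 50·(212 − j187)/(50 − j791)

Z_in ≈ 12.6 + j12.6 Ω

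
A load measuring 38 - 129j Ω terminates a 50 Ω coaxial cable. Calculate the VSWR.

Γ = (Z_L − Z_0)/(Z_L + Z_0) = (-12 − j129)/(88 − j129)
|Γ| = 130/156 = 0.83
VSWR = (1 + |Γ|)/(1 − |Γ|) = 1.83/0.17

VSWR ≈ 10.7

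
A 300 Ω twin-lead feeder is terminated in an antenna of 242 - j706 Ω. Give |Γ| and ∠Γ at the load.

Γ = (Z_L − Z_0)/(Z_L + Z_0) = (-58 − j706)/(542 − j706)
|Γ| = 708/890 = 0.796

Γ ≈ 0.796 ∠ -42.2°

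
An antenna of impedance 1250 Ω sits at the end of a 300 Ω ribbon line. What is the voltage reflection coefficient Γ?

Γ = 0.613

Γ = (Z_L − Z_0)/(Z_L + Z_0) = (1250 − 300)/(1250 + 300) = 950/1550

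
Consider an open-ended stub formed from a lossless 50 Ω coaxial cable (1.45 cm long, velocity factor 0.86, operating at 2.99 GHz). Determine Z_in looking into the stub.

λ = v/f = 0.86·c / 2.99 GHz = 0.0863 m
βl = 2π·l/λ = 2π × 0.168 = 60.5°
tan(βl) = 1.77
For an open-ended stub, Z_in = −jZ_0·cot(βl) = −jZ_0/tan(βl)

Z_in ≈ −j28.3 Ω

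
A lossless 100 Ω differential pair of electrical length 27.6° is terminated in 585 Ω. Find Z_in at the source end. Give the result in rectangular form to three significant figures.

tan(βl) = tan(27.6°) = 0.523
Z_in = Z_0·(Z_L + jZ_0·tanβl)/(Z_0 + jZ_L·tanβl)
     = 100·(585 + j52.3)/(100 + j306)

Z_in ≈ 71.9 − j168 Ω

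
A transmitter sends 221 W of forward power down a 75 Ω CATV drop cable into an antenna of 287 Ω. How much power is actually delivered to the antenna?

Γ = (287 − 75)/(287 + 75) = 0.586
|Γ|² = 0.343
P_refl = |Γ|²·P_inc = 75.8 W, P_del = (1 − |Γ|²)·P_inc = 145 W

P_delivered ≈ 145 W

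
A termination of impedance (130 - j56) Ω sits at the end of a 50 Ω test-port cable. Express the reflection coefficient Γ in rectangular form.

Γ ≈ 0.493 − j0.158

Γ = (Z_L − Z_0)/(Z_L + Z_0) = (80 − j56)/(180 − j56)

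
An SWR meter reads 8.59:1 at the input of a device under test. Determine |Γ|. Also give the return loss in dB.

|Γ| ≈ 0.791; return loss ≈ 2.03 dB

|Γ| = (S − 1)/(S + 1) = (8.59 − 1)/(8.59 + 1) = 7.59/9.59
RL = −20·log₁₀|Γ| = −20·log₁₀(0.791)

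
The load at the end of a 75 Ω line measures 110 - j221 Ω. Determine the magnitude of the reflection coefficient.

|Γ| ≈ 0.776

Γ = (Z_L − Z_0)/(Z_L + Z_0) = (35 − j221)/(185 − j221)
|Γ| = 224/288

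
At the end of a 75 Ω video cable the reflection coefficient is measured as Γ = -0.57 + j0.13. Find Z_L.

Z_L ≈ 19.9 + j7.86 Ω

Z_L = Z_0·(1 + Γ)/(1 − Γ) = 75·(0.43 + j0.13)/(1.57 − j0.13)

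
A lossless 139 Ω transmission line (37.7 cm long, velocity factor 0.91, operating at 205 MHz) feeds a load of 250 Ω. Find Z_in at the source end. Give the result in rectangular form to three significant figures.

λ = v/f = 0.91·c / 205 MHz = 1.33 m
βl = 2π·l/λ = 2π × 0.283 = 102°
tan(βl) = tan(102°) = -4.74
Z_in = Z_0·(Z_L + jZ_0·tanβl)/(Z_0 + jZ_L·tanβl)
     = 139·(250 − j659)/(139 − j1180)

Z_in ≈ 79.6 + j20 Ω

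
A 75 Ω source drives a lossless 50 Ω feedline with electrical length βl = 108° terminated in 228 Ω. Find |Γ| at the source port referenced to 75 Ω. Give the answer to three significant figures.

|Γ| ≈ 0.733

tan(βl) = -3.08
Z_in = Z_0·(Z_L + jZ_0·tanβl)/(Z_0 + jZ_L·tanβl) = 12.1 + j15.4 Ω
Γ_s = (Z_in − Z_s)/(Z_in + Z_s) = (-62.9 + j15.4)/(87.1 + j15.4), |Γ_s| = 0.733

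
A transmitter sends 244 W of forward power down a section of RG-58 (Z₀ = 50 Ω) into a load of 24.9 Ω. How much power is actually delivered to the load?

P_delivered ≈ 217 W

Γ = (24.9 − 50)/(24.9 + 50) = -0.335
|Γ|² = 0.112
P_refl = |Γ|²·P_inc = 27.4 W, P_del = (1 − |Γ|²)·P_inc = 217 W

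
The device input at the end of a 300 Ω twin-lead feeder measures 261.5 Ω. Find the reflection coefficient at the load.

Γ = -0.0686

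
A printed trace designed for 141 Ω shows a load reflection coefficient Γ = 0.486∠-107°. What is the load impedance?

Z_L ≈ 70.8 − j86.2 Ω

Z_L = Z_0·(1 + Γ)/(1 − Γ) = 141·(0.858 − j0.465)/(1.14 + j0.465)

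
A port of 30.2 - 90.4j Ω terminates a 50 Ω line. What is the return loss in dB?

RL ≈ 2.32 dB

Γ = (-19.8 − j90.4)/(80.2 − j90.4), |Γ| = 0.766
RL = −20·log₁₀|Γ| = −20·log₁₀(0.766)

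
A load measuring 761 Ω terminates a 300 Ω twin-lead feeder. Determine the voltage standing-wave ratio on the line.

VSWR ≈ 2.54

Γ = (761 − 300)/(761 + 300) = 0.434
VSWR = (1 + 0.434)/(1 − 0.434)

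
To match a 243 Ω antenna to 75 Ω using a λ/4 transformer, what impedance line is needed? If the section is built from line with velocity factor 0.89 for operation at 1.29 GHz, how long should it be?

Z_qwt ≈ 135 Ω; length ≈ 5.17 cm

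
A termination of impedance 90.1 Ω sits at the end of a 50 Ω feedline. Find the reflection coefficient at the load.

Γ = 0.286

Γ = (Z_L − Z_0)/(Z_L + Z_0) = (90.1 − 50)/(90.1 + 50) = 40.1/140.1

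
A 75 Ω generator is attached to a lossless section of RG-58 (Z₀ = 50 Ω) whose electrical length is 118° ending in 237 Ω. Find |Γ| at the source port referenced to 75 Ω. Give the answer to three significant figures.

tan(βl) = -1.88
Z_in = Z_0·(Z_L + jZ_0·tanβl)/(Z_0 + jZ_L·tanβl) = 13.4 + j25.1 Ω
Γ_s = (Z_in − Z_s)/(Z_in + Z_s) = (-61.6 + j25.1)/(88.4 + j25.1), |Γ_s| = 0.724

|Γ| ≈ 0.724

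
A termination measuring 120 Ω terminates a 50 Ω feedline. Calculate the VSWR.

VSWR ≈ 2.4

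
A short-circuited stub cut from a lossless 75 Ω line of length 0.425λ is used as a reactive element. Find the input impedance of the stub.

βl = 2π × 0.425 = 153°
tan(βl) = -0.51
For a short-circuited stub, Z_in = jZ_0·tan(βl)

Z_in ≈ −j38.2 Ω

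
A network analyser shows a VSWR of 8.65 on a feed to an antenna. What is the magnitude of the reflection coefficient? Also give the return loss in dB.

|Γ| = (S − 1)/(S + 1) = (8.65 − 1)/(8.65 + 1) = 7.65/9.65
RL = −20·log₁₀|Γ| = −20·log₁₀(0.793)

|Γ| ≈ 0.793; return loss ≈ 2.02 dB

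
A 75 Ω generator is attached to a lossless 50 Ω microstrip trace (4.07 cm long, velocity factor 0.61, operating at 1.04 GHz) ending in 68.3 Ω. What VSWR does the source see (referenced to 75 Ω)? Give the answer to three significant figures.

VSWR ≈ 2.04

λ = v/f = 0.61·c / 1.04 GHz = 0.176 m
βl = 2π·l/λ = 2π × 0.231 = 83.3°
tan(βl) = 8.47
Z_in = Z_0·(Z_L + jZ_0·tanβl)/(Z_0 + jZ_L·tanβl) = 36.8 − j2.72 Ω
Γ_s = (Z_in − Z_s)/(Z_in + Z_s) = (-38.2 − j2.72)/(112 − j2.72), |Γ_s| = 0.342
VSWR = (1 + |Γ_s|)/(1 − |Γ_s|)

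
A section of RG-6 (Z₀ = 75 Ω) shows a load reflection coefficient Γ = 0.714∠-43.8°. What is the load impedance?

Z_L = Z_0·(1 + Γ)/(1 − Γ) = 75·(1.52 − j0.494)/(0.485 + j0.494)

Z_L ≈ 76.7 − j155 Ω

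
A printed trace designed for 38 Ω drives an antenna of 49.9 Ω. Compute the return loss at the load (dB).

RL ≈ 17.4 dB

Γ = (49.9 − 38)/(49.9 + 38) = 0.135
RL = −20·log₁₀|Γ| = −20·log₁₀(0.135)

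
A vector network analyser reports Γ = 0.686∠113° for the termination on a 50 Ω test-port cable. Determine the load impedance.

Z_L = Z_0·(1 + Γ)/(1 − Γ) = 50·(0.732 + j0.631)/(1.27 − j0.631)

Z_L ≈ 13.2 + j31.5 Ω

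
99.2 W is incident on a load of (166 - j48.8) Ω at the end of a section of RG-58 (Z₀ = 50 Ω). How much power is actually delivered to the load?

|Γ| = |(116 − j48.8)/(216 − j48.8)| = 0.568
|Γ|² = 0.323
P_refl = |Γ|²·P_inc = 32 W, P_del = (1 − |Γ|²)·P_inc = 67.2 W

P_delivered ≈ 67.2 W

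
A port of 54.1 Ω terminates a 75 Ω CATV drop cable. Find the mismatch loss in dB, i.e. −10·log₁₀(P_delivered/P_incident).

mismatch loss ≈ 0.115 dB

Γ = (54.1 − 75)/(54.1 + 75) = -0.162
|Γ|² = 0.0262, so P_del/P_inc = 1 − |Γ|² = 0.974
ML = −10·log₁₀(1 − |Γ|²)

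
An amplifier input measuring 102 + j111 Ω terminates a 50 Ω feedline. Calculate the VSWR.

VSWR ≈ 4.73

Γ = (Z_L − Z_0)/(Z_L + Z_0) = (52 + j111)/(152 + j111)
|Γ| = 123/188 = 0.651
VSWR = (1 + |Γ|)/(1 − |Γ|) = 1.65/0.349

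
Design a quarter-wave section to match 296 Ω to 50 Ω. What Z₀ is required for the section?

Z_qwt = √(Z_0·R_L) = √(50 × 296) = √14800

Z_qwt ≈ 122 Ω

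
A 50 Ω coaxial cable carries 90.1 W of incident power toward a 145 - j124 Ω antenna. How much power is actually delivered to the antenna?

|Γ| = |(95 − j124)/(195 − j124)| = 0.676
|Γ|² = 0.457
P_refl = |Γ|²·P_inc = 41.2 W, P_del = (1 − |Γ|²)·P_inc = 48.9 W

P_delivered ≈ 48.9 W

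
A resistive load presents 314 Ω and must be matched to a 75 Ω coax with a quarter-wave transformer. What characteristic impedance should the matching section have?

Z_qwt ≈ 153 Ω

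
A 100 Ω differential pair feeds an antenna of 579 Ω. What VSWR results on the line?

For a purely resistive load, VSWR = R_L/Z_0 or Z_0/R_L (whichever > 1) = 579/100

VSWR ≈ 5.79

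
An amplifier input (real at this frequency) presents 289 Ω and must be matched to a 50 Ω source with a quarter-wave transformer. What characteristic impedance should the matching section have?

Z_qwt ≈ 120 Ω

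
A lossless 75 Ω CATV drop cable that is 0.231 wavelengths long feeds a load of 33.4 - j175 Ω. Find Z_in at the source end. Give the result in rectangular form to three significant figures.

βl = 2π × 0.231 = 83.2°
tan(βl) = tan(83.2°) = 8.34
Z_in = Z_0·(Z_L + jZ_0·tanβl)/(Z_0 + jZ_L·tanβl)
     = 75·(33.4 + j450)/(1530 + j278)

Z_in ≈ 5.45 + j21 Ω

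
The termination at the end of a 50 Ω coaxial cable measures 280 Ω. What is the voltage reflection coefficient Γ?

Γ = 0.697

Γ = (Z_L − Z_0)/(Z_L + Z_0) = (280 − 50)/(280 + 50) = 230/330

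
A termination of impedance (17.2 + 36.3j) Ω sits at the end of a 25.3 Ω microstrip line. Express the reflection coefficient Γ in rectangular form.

Γ ≈ 0.312 + j0.588

Γ = (Z_L − Z_0)/(Z_L + Z_0) = (-8.1 + j36.3)/(42.5 + j36.3)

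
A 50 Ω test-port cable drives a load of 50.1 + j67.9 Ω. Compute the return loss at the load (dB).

RL ≈ 5.02 dB

Γ = (0.1 + j67.9)/(100.1 + j67.9), |Γ| = 0.561
RL = −20·log₁₀|Γ| = −20·log₁₀(0.561)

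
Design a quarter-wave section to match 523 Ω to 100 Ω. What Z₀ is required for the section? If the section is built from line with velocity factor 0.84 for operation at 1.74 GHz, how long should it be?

Z_qwt ≈ 229 Ω; length ≈ 3.62 cm

Z_qwt = √(Z_0·R_L) = √(100 × 523) = √52300
λ = 0.84·c/f = 0.145 m, so l = λ/4 = 0.0362 m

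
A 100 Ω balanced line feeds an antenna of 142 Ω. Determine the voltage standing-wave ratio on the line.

VSWR ≈ 1.42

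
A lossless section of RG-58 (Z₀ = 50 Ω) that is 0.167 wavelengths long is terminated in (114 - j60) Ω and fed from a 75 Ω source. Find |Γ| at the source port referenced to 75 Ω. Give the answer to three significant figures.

βl = 2π × 0.167 = 60.1°
tan(βl) = 1.74
Z_in = Z_0·(Z_L + jZ_0·tanβl)/(Z_0 + jZ_L·tanβl) = 18.2 − j14.6 Ω
Γ_s = (Z_in − Z_s)/(Z_in + Z_s) = (-56.8 − j14.6)/(93.2 − j14.6), |Γ_s| = 0.622

|Γ| ≈ 0.622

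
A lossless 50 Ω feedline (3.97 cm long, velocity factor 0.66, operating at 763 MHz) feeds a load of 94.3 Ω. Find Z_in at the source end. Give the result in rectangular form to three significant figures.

λ = v/f = 0.66·c / 763 MHz = 0.26 m
βl = 2π·l/λ = 2π × 0.153 = 55.1°
tan(βl) = tan(55.1°) = 1.43
Z_in = Z_0·(Z_L + jZ_0·tanβl)/(Z_0 + jZ_L·tanβl)
     = 50·(94.3 + j71.6)/(50 + j135)

Z_in ≈ 34.7 − j22.1 Ω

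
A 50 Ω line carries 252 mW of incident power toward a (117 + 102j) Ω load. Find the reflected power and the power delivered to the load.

|Γ| = |(67 + j102)/(167 + j102)| = 0.624
|Γ|² = 0.389
P_refl = |Γ|²·P_inc = 98 mW, P_del = (1 − |Γ|²)·P_inc = 154 mW

P_reflected ≈ 98 mW; P_delivered ≈ 154 mW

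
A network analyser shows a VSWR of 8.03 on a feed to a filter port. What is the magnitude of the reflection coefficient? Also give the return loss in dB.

|Γ| = (S − 1)/(S + 1) = (8.03 − 1)/(8.03 + 1) = 7.03/9.03
RL = −20·log₁₀|Γ| = −20·log₁₀(0.779)

|Γ| ≈ 0.779; return loss ≈ 2.17 dB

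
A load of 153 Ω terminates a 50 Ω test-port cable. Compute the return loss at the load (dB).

RL ≈ 5.89 dB

Γ = (153 − 50)/(153 + 50) = 0.507
RL = −20·log₁₀|Γ| = −20·log₁₀(0.507)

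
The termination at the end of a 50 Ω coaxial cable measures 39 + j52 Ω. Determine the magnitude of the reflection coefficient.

Γ = (Z_L − Z_0)/(Z_L + Z_0) = (-11 + j52)/(89 + j52)
|Γ| = 53.2/103

|Γ| ≈ 0.516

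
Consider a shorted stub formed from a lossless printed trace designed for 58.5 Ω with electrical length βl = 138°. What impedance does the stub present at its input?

tan(βl) = -0.9
For a shorted stub, Z_in = jZ_0·tan(βl)

Z_in ≈ −j52.7 Ω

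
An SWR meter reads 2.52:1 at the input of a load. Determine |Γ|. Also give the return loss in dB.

|Γ| ≈ 0.432; return loss ≈ 7.29 dB

|Γ| = (S − 1)/(S + 1) = (2.52 − 1)/(2.52 + 1) = 1.52/3.52
RL = −20·log₁₀|Γ| = −20·log₁₀(0.432)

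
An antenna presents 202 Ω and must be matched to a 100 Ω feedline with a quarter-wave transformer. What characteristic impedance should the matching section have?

Z_qwt ≈ 142 Ω

Z_qwt = √(Z_0·R_L) = √(100 × 202) = √20200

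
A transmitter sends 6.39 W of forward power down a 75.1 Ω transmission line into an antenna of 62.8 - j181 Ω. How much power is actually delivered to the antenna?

P_delivered ≈ 2.33 W

|Γ| = |(-12.3 − j181)/(137.9 − j181)| = 0.797
|Γ|² = 0.636
P_refl = |Γ|²·P_inc = 4.06 W, P_del = (1 − |Γ|²)·P_inc = 2.33 W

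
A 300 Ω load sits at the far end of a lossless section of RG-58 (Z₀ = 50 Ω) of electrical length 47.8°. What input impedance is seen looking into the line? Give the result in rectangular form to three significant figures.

Z_in ≈ 14.8 − j43.1 Ω

tan(βl) = tan(47.8°) = 1.1
Z_in = Z_0·(Z_L + jZ_0·tanβl)/(Z_0 + jZ_L·tanβl)
     = 50·(300 + j55.1)/(50 + j331)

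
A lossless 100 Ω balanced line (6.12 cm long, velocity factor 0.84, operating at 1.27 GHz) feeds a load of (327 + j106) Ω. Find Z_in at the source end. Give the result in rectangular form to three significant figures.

Z_in ≈ 29.4 + j25.5 Ω

λ = v/f = 0.84·c / 1.27 GHz = 0.198 m
βl = 2π·l/λ = 2π × 0.308 = 111°
tan(βl) = tan(111°) = -2.6
Z_in = Z_0·(Z_L + jZ_0·tanβl)/(Z_0 + jZ_L·tanβl)
     = 100·(327 − j154)/(376 − j850)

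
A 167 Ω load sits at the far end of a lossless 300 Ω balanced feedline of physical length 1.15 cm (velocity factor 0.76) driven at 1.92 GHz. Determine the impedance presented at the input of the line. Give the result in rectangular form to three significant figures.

λ = v/f = 0.76·c / 1.92 GHz = 0.119 m
βl = 2π·l/λ = 2π × 0.0968 = 34.9°
tan(βl) = tan(34.9°) = 0.697
Z_in = Z_0·(Z_L + jZ_0·tanβl)/(Z_0 + jZ_L·tanβl)
     = 300·(167 + j209)/(300 + j116)

Z_in ≈ 216 + j125 Ω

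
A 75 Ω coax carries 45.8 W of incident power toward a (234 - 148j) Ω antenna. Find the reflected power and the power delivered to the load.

|Γ| = |(159 − j148)/(309 − j148)| = 0.634
|Γ|² = 0.402
P_refl = |Γ|²·P_inc = 18.4 W, P_del = (1 − |Γ|²)·P_inc = 27.4 W

P_reflected ≈ 18.4 W; P_delivered ≈ 27.4 W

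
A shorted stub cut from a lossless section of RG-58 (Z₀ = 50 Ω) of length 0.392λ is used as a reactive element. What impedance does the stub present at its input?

Z_in ≈ −j40.3 Ω

βl = 2π × 0.392 = 141°
tan(βl) = -0.806
For a shorted stub, Z_in = jZ_0·tan(βl)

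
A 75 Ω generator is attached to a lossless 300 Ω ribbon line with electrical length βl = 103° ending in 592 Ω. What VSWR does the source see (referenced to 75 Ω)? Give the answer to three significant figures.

tan(βl) = -4.33
Z_in = Z_0·(Z_L + jZ_0·tanβl)/(Z_0 + jZ_L·tanβl) = 158 + j50.8 Ω
Γ_s = (Z_in − Z_s)/(Z_in + Z_s) = (83 + j50.8)/(233 + j50.8), |Γ_s| = 0.408
VSWR = (1 + |Γ_s|)/(1 − |Γ_s|)

VSWR ≈ 2.38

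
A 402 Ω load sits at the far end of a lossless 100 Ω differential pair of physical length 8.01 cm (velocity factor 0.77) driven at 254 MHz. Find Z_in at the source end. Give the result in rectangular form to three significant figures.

Z_in ≈ 77.5 − j131 Ω

λ = v/f = 0.77·c / 254 MHz = 0.909 m
βl = 2π·l/λ = 2π × 0.0881 = 31.7°
tan(βl) = tan(31.7°) = 0.618
Z_in = Z_0·(Z_L + jZ_0·tanβl)/(Z_0 + jZ_L·tanβl)
     = 100·(402 + j61.8)/(100 + j248)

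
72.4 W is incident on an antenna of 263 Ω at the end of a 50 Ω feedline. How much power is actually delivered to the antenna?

Γ = (263 − 50)/(263 + 50) = 0.681
|Γ|² = 0.463
P_refl = |Γ|²·P_inc = 33.5 W, P_del = (1 − |Γ|²)·P_inc = 38.9 W

P_delivered ≈ 38.9 W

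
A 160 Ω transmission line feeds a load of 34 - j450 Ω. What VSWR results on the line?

Γ = (Z_L − Z_0)/(Z_L + Z_0) = (-126 − j450)/(194 − j450)
|Γ| = 467/490 = 0.954
VSWR = (1 + |Γ|)/(1 − |Γ|) = 1.95/0.0464

VSWR ≈ 42.1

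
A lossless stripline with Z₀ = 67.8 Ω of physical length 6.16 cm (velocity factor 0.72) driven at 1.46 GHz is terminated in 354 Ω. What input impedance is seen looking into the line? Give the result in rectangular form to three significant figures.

λ = v/f = 0.72·c / 1.46 GHz = 0.148 m
βl = 2π·l/λ = 2π × 0.416 = 150°
tan(βl) = tan(150°) = -0.58
Z_in = Z_0·(Z_L + jZ_0·tanβl)/(Z_0 + jZ_L·tanβl)
     = 67.8·(354 − j39.3)/(67.8 − j205)

Z_in ≈ 46.5 + j102 Ω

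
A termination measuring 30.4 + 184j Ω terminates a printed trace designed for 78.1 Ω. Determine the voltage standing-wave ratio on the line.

Γ = (Z_L − Z_0)/(Z_L + Z_0) = (-47.7 + j184)/(108.5 + j184)
|Γ| = 190/214 = 0.89
VSWR = (1 + |Γ|)/(1 − |Γ|) = 1.89/0.11

VSWR ≈ 17.2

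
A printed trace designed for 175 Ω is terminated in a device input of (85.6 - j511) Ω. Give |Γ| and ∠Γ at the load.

Γ ≈ 0.904 ∠ -36.9°

Γ = (Z_L − Z_0)/(Z_L + Z_0) = (-89.4 − j511)/(260.6 − j511)
|Γ| = 519/574 = 0.904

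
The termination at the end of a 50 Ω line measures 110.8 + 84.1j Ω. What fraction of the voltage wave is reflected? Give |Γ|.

|Γ| ≈ 0.572

Γ = (Z_L − Z_0)/(Z_L + Z_0) = (60.8 + j84.1)/(160.8 + j84.1)
|Γ| = 104/181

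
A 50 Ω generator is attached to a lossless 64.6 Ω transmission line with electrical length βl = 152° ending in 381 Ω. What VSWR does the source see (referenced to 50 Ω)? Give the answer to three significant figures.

tan(βl) = -0.532
Z_in = Z_0·(Z_L + jZ_0·tanβl)/(Z_0 + jZ_L·tanβl) = 45.1 + j107 Ω
Γ_s = (Z_in − Z_s)/(Z_in + Z_s) = (-4.89 + j107)/(95.1 + j107), |Γ_s| = 0.749
VSWR = (1 + |Γ_s|)/(1 − |Γ_s|)

VSWR ≈ 6.95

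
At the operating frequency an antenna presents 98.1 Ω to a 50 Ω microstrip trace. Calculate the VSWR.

Γ = (98.1 − 50)/(98.1 + 50) = 0.325
VSWR = (1 + 0.325)/(1 − 0.325)

VSWR ≈ 1.96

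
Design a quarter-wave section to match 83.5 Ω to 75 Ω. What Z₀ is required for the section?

Z_qwt ≈ 79.1 Ω

Z_qwt = √(Z_0·R_L) = √(75 × 83.5) = √6262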